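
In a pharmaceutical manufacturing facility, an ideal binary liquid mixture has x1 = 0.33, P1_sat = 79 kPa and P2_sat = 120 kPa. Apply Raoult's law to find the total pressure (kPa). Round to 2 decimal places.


P = x1*P1_sat + x2*P2_sat
x2 = 1 - x1 = 1 - 0.33 = 0.67
P = 0.33*79 + 0.67*120
P = 26.07 + 80.4
P = 106.47 kPa


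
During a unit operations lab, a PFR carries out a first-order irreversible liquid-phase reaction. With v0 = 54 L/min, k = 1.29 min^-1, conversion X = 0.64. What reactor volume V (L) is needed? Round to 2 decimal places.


V = (v0/k) * ln(1/(1-X))
V = (54/1.29) * ln(1/(1-0.64))
V = 41.860465 * ln(2.777778)
V = 41.860465 * 1.021651
V = 42.77 L


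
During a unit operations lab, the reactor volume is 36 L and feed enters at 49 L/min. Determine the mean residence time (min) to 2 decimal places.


tau = V / v0
tau = 36 / 49
tau = 0.73 min


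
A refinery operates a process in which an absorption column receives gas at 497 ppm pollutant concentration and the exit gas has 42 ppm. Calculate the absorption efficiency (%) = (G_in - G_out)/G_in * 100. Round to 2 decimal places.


Efficiency = (G_in - G_out) / G_in * 100%
Efficiency = (497 - 42) / 497 * 100
Efficiency = 455 / 497 * 100
Efficiency = 91.55%


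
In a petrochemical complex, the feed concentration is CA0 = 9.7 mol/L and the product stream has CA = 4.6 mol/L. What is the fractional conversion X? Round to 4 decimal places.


X = (CA0 - CA) / CA0
X = (9.7 - 4.6) / 9.7
X = 5.1 / 9.7
X = 0.5258


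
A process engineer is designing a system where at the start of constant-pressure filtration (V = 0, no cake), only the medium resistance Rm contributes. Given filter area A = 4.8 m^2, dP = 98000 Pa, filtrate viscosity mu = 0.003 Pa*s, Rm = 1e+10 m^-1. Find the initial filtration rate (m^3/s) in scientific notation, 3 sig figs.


rate = A * dP / (mu * Rm)
rate = 4.8 * 98000 / (0.003 * 1e+10)
rate = 470400.0 / 3.000e+07
rate = 1.57e-02 m^3/s


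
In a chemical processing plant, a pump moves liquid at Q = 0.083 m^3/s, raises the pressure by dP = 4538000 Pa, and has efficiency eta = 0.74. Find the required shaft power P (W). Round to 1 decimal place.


P = Q * dP / eta
P = 0.083 * 4538000 / 0.74
P = 376654.0 / 0.74
P = 508991.9 W


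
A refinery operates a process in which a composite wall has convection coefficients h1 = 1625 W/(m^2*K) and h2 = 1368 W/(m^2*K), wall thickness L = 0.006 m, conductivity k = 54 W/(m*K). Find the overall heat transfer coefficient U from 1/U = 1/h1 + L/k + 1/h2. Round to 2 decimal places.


1/U = 1/h1 + L/k + 1/h2
1/U = 1/1625 + 0.006/54 + 1/1368
1/U = 0.0006153846 + 0.0001111111 + 0.0007309942
1/U = 0.0014574899
U = 686.11 W/(m^2*K)


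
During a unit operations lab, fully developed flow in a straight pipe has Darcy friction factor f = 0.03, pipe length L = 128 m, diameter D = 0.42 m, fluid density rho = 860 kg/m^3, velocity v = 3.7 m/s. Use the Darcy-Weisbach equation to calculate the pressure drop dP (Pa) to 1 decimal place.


dP = f * (L/D) * (rho*v^2/2)
dP = 0.03 * (128/0.42) * (860*3.7^2/2)
L/D = 304.76190476
rho*v^2/2 = 860*13.69/2 = 5886.7
dP = 0.03 * 304.76190476 * 5886.7
dP = 53821.3 Pa


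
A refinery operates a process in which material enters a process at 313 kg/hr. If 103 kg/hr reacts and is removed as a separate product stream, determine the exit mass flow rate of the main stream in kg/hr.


Steady-state mass balance on the main outlet: F_out = F_in - F_removed
F_out = 313 - 103
F_out = 210 kg/hr


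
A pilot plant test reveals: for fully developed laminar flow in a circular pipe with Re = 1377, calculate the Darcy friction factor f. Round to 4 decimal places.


f = 64 / Re
f = 64 / 1377
f = 0.0465


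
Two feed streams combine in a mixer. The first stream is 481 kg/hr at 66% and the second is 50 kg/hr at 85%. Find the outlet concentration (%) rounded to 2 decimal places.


Mass balance on solute: F1*x1 + F2*x2 = F3*x3
F3 = F1 + F2 = 481 + 50 = 531 kg/hr
x3 = (F1*x1 + F2*x2)/F3
x3 = (481*0.66 + 50*0.85) / 531
x3 = 67.79%


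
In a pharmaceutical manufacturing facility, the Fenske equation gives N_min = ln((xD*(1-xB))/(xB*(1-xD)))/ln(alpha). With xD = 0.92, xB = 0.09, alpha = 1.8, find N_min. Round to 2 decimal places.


N_min = ln((xD*(1-xB))/(xB*(1-xD))) / ln(alpha)
Numerator inside ln: 0.8372 / 0.0072 = 116.277778
ln(116.277778) = 4.755982
ln(alpha) = ln(1.8) = 0.587787
N_min = 4.755982 / 0.587787 = 8.09


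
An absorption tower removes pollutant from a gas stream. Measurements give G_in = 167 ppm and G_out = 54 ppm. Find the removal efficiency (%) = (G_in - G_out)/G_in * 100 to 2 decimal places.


Efficiency = (G_in - G_out) / G_in * 100%
Efficiency = (167 - 54) / 167 * 100
Efficiency = 113 / 167 * 100
Efficiency = 67.66%


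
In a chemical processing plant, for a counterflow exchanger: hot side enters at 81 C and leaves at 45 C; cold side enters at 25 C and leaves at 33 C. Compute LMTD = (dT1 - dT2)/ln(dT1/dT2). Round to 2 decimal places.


dT1 = Th_in - Tc_out = 81 - 33 = 48
dT2 = Th_out - Tc_in = 45 - 25 = 20
LMTD = (dT1 - dT2) / ln(dT1/dT2)
LMTD = (48 - 20) / ln(48/20)
LMTD = 31.98 K


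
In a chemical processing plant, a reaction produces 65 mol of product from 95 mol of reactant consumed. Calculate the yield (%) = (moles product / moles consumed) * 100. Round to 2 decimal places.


Yield = (moles product / moles consumed) * 100%
Yield = (65 / 95) * 100
Yield = 0.6842 * 100
Yield = 68.42%


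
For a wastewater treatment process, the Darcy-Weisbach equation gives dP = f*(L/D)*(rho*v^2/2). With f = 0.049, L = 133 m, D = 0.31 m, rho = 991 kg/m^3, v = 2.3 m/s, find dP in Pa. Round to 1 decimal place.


dP = f * (L/D) * (rho*v^2/2)
dP = 0.049 * (133/0.31) * (991*2.3^2/2)
L/D = 429.03225806
rho*v^2/2 = 991*5.29/2 = 2621.195
dP = 0.049 * 429.03225806 * 2621.195
dP = 55104.3 Pa


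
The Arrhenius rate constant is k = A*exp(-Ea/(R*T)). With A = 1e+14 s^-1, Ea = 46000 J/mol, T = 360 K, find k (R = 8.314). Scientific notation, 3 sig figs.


k = A * exp(-Ea/(R*T))
k = 1e+14 * exp(-46000 / (8.314 * 360))
k = 1e+14 * exp(-15.368989)
k = 2.12e+07


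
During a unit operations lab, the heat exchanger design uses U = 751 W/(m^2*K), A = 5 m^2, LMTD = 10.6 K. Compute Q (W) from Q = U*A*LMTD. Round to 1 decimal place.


Q = U * A * LMTD
Q = 751 * 5 * 10.6
Q = 39803.0 W


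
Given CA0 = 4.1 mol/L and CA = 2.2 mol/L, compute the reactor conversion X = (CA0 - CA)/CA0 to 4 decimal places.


X = (CA0 - CA) / CA0
X = (4.1 - 2.2) / 4.1
X = 1.9 / 4.1
X = 0.4634


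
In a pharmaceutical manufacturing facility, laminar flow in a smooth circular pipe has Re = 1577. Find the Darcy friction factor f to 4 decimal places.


f = 64 / Re
f = 64 / 1577
f = 0.0406


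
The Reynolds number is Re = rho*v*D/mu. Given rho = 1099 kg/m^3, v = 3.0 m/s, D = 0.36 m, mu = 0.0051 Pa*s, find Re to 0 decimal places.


Re = rho * v * D / mu
Re = 1099 * 3.0 * 0.36 / 0.0051
Re = 1186.92 / 0.0051
Re = 232729


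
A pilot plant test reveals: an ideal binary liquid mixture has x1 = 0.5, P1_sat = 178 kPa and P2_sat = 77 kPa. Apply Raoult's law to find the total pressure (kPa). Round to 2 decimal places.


P = x1*P1_sat + x2*P2_sat
x2 = 1 - x1 = 1 - 0.5 = 0.5
P = 0.5*178 + 0.5*77
P = 89.0 + 38.5
P = 127.50 kPa


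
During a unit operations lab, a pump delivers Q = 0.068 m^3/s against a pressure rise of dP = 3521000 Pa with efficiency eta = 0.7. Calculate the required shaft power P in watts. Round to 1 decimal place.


P = Q * dP / eta
P = 0.068 * 3521000 / 0.7
P = 239428.0 / 0.7
P = 342040.0 W


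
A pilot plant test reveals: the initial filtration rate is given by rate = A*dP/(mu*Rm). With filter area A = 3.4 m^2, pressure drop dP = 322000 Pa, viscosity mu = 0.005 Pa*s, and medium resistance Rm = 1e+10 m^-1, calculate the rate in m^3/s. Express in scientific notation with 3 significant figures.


rate = A * dP / (mu * Rm)
rate = 3.4 * 322000 / (0.005 * 1e+10)
rate = 1094800.0 / 5.000e+07
rate = 2.19e-02 m^3/s


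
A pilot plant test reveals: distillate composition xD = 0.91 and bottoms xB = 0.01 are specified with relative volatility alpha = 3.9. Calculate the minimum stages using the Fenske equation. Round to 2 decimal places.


N_min = ln((xD*(1-xB))/(xB*(1-xD))) / ln(alpha)
Numerator inside ln: 0.9009 / 0.0009 = 1001.0
ln(1001.0) = 6.908755
ln(alpha) = ln(3.9) = 1.360977
N_min = 6.908755 / 1.360977 = 5.08


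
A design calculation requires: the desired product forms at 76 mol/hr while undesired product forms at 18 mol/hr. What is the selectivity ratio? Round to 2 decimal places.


S = desired product rate / undesired product rate
S = 76 / 18
S = 4.22


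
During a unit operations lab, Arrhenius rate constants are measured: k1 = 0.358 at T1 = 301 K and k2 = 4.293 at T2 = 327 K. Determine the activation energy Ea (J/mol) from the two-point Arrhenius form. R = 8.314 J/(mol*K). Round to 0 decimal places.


Ea = R * ln(k2/k1) / (1/T1 - 1/T2)
ln(k2/k1) = ln(4.293/0.358) = 2.4842081
1/T1 - 1/T2 = 1/301 - 1/327 = 0.000264155161
Ea = 8.314 * 2.4842081 / 0.000264155161
Ea = 78188 J/mol


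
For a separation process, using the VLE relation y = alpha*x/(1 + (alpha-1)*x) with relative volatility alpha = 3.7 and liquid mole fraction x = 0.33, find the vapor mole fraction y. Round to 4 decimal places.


y = alpha*x / (1 + (alpha-1)*x)
y = 3.7*0.33 / (1 + (3.7-1)*0.33)
y = 1.221 / (1 + 0.891)
y = 1.221 / 1.891
y = 0.6457


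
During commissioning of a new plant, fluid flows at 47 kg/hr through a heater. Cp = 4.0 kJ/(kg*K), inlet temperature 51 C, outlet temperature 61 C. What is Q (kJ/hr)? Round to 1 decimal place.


Q = m_dot * Cp * (T2 - T1)
Q = 47 * 4.0 * (61 - 51)
Q = 47 * 4.0 * 10
Q = 1880.0 kJ/hr


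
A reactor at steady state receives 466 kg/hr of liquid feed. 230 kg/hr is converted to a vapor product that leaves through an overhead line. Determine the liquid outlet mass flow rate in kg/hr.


Steady-state mass balance on the main outlet: F_out = F_in - F_removed
F_out = 466 - 230
F_out = 236 kg/hr


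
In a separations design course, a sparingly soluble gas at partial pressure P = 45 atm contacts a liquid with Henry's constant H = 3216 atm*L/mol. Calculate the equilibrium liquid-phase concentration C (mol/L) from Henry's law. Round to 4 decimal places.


C = P / H
C = 45 / 3216
C = 0.0140 mol/L


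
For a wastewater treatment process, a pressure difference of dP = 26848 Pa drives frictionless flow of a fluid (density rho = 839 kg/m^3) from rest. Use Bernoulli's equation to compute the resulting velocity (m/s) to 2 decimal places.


v = sqrt(2*dP/rho)
v = sqrt(2*26848/839)
v = sqrt(64.0)
v = 8.00 m/s


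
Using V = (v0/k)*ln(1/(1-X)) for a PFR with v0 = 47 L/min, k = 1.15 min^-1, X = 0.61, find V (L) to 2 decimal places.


V = (v0/k) * ln(1/(1-X))
V = (47/1.15) * ln(1/(1-0.61))
V = 40.869565 * ln(2.564103)
V = 40.869565 * 0.941609
V = 38.48 L


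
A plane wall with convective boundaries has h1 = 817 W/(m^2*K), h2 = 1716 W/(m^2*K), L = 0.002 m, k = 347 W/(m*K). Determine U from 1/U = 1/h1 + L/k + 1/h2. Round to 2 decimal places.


1/U = 1/h1 + L/k + 1/h2
1/U = 1/817 + 0.002/347 + 1/1716
1/U = 0.0012239902 + 5.7637e-06 + 0.0005827506
1/U = 0.0018125045
U = 551.72 W/(m^2*K)


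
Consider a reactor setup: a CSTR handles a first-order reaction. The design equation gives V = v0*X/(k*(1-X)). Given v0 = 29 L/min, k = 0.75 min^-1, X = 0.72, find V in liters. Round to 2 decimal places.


V = v0 * X / (k * (1 - X))
V = 29 * 0.72 / (0.75 * (1 - 0.72))
V = 20.88 / (0.75 * 0.28)
V = 20.88 / 0.21
V = 99.43 L


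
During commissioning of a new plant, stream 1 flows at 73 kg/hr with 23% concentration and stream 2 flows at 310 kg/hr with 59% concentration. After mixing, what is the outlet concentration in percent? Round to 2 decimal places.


Mass balance on solute: F1*x1 + F2*x2 = F3*x3
F3 = F1 + F2 = 73 + 310 = 383 kg/hr
x3 = (F1*x1 + F2*x2)/F3
x3 = (73*0.23 + 310*0.59) / 383
x3 = 52.14%


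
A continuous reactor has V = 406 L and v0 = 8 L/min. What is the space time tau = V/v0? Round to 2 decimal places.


tau = V / v0
tau = 406 / 8
tau = 50.75 min


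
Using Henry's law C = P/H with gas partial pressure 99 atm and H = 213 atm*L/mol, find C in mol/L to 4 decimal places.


C = P / H
C = 99 / 213
C = 0.4648 mol/L


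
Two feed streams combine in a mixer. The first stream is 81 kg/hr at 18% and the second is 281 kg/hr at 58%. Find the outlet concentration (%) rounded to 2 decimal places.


Mass balance on solute: F1*x1 + F2*x2 = F3*x3
F3 = F1 + F2 = 81 + 281 = 362 kg/hr
x3 = (F1*x1 + F2*x2)/F3
x3 = (81*0.18 + 281*0.58) / 362
x3 = 49.05%


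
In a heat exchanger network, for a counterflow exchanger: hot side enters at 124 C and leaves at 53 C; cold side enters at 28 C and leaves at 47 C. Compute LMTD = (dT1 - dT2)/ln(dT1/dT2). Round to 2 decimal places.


dT1 = Th_in - Tc_out = 124 - 47 = 77
dT2 = Th_out - Tc_in = 53 - 28 = 25
LMTD = (dT1 - dT2) / ln(dT1/dT2)
LMTD = (77 - 25) / ln(77/25)
LMTD = 46.23 K


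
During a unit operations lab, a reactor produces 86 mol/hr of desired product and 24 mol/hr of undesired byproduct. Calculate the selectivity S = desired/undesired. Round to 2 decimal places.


S = desired product rate / undesired product rate
S = 86 / 24
S = 3.58


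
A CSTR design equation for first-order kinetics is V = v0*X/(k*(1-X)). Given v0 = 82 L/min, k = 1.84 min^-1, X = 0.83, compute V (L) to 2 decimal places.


V = v0 * X / (k * (1 - X))
V = 82 * 0.83 / (1.84 * (1 - 0.83))
V = 68.06 / (1.84 * 0.17)
V = 68.06 / 0.3128
V = 217.58 L


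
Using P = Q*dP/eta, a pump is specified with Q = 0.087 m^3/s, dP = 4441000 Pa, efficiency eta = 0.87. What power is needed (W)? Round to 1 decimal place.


P = Q * dP / eta
P = 0.087 * 4441000 / 0.87
P = 386367.0 / 0.87
P = 444100.0 W


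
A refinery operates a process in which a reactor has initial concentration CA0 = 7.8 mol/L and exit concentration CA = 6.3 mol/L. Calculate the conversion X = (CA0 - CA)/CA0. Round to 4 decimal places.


X = (CA0 - CA) / CA0
X = (7.8 - 6.3) / 7.8
X = 1.5 / 7.8
X = 0.1923


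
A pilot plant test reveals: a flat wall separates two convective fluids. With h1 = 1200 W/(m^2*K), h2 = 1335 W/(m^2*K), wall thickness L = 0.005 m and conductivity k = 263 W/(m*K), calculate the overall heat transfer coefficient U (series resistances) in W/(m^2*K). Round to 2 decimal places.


1/U = 1/h1 + L/k + 1/h2
1/U = 1/1200 + 0.005/263 + 1/1335
1/U = 0.0008333333 + 1.90114e-05 + 0.0007490637
1/U = 0.0016014084
U = 624.45 W/(m^2*K)


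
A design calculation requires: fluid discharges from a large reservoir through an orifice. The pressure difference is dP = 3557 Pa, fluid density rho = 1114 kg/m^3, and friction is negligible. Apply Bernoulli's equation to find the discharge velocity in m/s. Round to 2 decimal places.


v = sqrt(2*dP/rho)
v = sqrt(2*3557/1114)
v = sqrt(6.385996)
v = 2.53 m/s


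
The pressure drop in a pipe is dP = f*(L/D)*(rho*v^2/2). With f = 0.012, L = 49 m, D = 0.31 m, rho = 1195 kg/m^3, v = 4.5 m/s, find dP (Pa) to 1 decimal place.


dP = f * (L/D) * (rho*v^2/2)
dP = 0.012 * (49/0.31) * (1195*4.5^2/2)
L/D = 158.06451613
rho*v^2/2 = 1195*20.25/2 = 12099.375
dP = 0.012 * 158.06451613 * 12099.375
dP = 22949.8 Pa


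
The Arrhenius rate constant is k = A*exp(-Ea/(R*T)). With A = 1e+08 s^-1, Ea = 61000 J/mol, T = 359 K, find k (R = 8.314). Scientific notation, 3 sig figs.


k = A * exp(-Ea/(R*T))
k = 1e+08 * exp(-61000 / (8.314 * 359))
k = 1e+08 * exp(-20.437387)
k = 1.33e-01


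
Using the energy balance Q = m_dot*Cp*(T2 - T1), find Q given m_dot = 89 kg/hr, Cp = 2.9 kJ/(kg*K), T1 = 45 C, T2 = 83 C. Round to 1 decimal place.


Q = m_dot * Cp * (T2 - T1)
Q = 89 * 2.9 * (83 - 45)
Q = 89 * 2.9 * 38
Q = 9807.8 kJ/hr


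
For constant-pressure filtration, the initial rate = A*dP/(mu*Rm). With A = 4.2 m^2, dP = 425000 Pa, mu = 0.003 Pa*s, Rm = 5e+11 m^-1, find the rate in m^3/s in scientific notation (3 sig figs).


rate = A * dP / (mu * Rm)
rate = 4.2 * 425000 / (0.003 * 5e+11)
rate = 1785000.0 / 1.500e+09
rate = 1.19e-03 m^3/s


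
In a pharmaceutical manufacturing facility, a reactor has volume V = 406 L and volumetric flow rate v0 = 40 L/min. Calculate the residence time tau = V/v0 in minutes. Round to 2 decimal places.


tau = V / v0
tau = 406 / 40
tau = 10.15 min


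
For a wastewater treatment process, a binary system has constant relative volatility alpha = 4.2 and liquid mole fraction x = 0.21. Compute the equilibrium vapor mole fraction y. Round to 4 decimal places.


y = alpha*x / (1 + (alpha-1)*x)
y = 4.2*0.21 / (1 + (4.2-1)*0.21)
y = 0.882 / (1 + 0.672)
y = 0.882 / 1.672
y = 0.5275


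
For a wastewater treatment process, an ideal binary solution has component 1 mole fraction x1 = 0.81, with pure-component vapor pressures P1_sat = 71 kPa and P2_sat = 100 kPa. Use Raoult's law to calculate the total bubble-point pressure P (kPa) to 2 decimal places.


P = x1*P1_sat + x2*P2_sat
x2 = 1 - x1 = 1 - 0.81 = 0.19
P = 0.81*71 + 0.19*100
P = 57.51 + 19.0
P = 76.51 kPa


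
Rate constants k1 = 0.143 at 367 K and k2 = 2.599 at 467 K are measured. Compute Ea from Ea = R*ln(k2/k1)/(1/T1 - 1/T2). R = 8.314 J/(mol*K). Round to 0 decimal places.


Ea = R * ln(k2/k1) / (1/T1 - 1/T2)
ln(k2/k1) = ln(2.599/0.143) = 2.9000374
1/T1 - 1/T2 = 1/367 - 1/467 = 0.000583468017
Ea = 8.314 * 2.9000374 / 0.000583468017
Ea = 41323 J/mol


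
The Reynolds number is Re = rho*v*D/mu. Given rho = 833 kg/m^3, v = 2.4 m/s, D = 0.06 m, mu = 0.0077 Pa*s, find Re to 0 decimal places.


Re = rho * v * D / mu
Re = 833 * 2.4 * 0.06 / 0.0077
Re = 119.952 / 0.0077
Re = 15578


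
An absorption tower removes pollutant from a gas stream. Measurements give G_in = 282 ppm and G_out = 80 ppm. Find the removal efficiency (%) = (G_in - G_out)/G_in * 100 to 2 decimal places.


Efficiency = (G_in - G_out) / G_in * 100%
Efficiency = (282 - 80) / 282 * 100
Efficiency = 202 / 282 * 100
Efficiency = 71.63%


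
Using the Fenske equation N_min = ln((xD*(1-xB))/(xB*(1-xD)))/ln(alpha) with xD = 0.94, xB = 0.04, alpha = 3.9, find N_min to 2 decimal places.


N_min = ln((xD*(1-xB))/(xB*(1-xD))) / ln(alpha)
Numerator inside ln: 0.9024 / 0.0024 = 376.0
ln(376.0) = 5.929589
ln(alpha) = ln(3.9) = 1.360977
N_min = 5.929589 / 1.360977 = 4.36


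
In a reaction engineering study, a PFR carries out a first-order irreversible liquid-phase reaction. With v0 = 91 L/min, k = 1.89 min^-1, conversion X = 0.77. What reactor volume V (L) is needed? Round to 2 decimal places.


V = (v0/k) * ln(1/(1-X))
V = (91/1.89) * ln(1/(1-0.77))
V = 48.148148 * ln(4.347826)
V = 48.148148 * 1.469676
V = 70.76 L


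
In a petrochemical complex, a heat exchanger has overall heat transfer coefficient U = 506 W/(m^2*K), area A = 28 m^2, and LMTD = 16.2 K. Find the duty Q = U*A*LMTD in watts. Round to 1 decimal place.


Q = U * A * LMTD
Q = 506 * 28 * 16.2
Q = 229521.6 W


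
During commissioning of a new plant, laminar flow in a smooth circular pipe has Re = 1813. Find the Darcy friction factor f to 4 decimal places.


f = 64 / Re
f = 64 / 1813
f = 0.0353


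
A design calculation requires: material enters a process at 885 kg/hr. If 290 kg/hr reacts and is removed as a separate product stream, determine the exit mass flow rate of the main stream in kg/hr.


Steady-state mass balance on the main outlet: F_out = F_in - F_removed
F_out = 885 - 290
F_out = 595 kg/hr


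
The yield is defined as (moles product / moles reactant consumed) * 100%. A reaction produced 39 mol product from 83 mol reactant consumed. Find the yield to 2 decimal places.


Yield = (moles product / moles consumed) * 100%
Yield = (39 / 83) * 100
Yield = 0.4699 * 100
Yield = 46.99%


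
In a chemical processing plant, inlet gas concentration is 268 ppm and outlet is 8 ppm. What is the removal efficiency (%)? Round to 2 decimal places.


Efficiency = (G_in - G_out) / G_in * 100%
Efficiency = (268 - 8) / 268 * 100
Efficiency = 260 / 268 * 100
Efficiency = 97.01%


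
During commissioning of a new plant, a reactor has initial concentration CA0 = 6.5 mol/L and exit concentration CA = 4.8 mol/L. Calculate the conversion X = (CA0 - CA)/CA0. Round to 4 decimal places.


X = (CA0 - CA) / CA0
X = (6.5 - 4.8) / 6.5
X = 1.7 / 6.5
X = 0.2615


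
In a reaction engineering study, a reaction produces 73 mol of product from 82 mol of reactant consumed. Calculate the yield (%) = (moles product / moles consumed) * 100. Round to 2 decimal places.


Yield = (moles product / moles consumed) * 100%
Yield = (73 / 82) * 100
Yield = 0.8902 * 100
Yield = 89.02%


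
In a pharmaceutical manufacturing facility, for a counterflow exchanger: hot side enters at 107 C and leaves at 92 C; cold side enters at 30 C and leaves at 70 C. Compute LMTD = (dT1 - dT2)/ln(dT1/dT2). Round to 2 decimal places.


dT1 = Th_in - Tc_out = 107 - 70 = 37
dT2 = Th_out - Tc_in = 92 - 30 = 62
LMTD = (dT1 - dT2) / ln(dT1/dT2)
LMTD = (37 - 62) / ln(37/62)
LMTD = 48.43 K


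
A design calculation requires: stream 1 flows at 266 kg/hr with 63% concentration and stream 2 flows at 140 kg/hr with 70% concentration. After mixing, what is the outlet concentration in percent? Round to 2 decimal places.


Mass balance on solute: F1*x1 + F2*x2 = F3*x3
F3 = F1 + F2 = 266 + 140 = 406 kg/hr
x3 = (F1*x1 + F2*x2)/F3
x3 = (266*0.63 + 140*0.7) / 406
x3 = 65.41%


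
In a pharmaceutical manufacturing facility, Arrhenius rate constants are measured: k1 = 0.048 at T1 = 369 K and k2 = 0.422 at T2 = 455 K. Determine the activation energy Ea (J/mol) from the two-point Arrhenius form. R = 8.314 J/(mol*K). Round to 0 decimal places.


Ea = R * ln(k2/k1) / (1/T1 - 1/T2)
ln(k2/k1) = ln(0.422/0.048) = 2.1738043
1/T1 - 1/T2 = 1/369 - 1/455 = 0.000512224902
Ea = 8.314 * 2.1738043 / 0.000512224902
Ea = 35283 J/mol


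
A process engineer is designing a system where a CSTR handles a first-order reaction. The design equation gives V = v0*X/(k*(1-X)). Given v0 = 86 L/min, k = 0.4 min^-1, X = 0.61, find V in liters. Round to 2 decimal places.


V = v0 * X / (k * (1 - X))
V = 86 * 0.61 / (0.4 * (1 - 0.61))
V = 52.46 / (0.4 * 0.39)
V = 52.46 / 0.156
V = 336.28 L


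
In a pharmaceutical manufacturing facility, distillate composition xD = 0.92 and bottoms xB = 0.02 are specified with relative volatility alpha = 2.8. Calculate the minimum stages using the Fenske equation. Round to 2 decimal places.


N_min = ln((xD*(1-xB))/(xB*(1-xD))) / ln(alpha)
Numerator inside ln: 0.9016 / 0.0016 = 563.5
ln(563.5) = 6.334167
ln(alpha) = ln(2.8) = 1.029619
N_min = 6.334167 / 1.029619 = 6.15


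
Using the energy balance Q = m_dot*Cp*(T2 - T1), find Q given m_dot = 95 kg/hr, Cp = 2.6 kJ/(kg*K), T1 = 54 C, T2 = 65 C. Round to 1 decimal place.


Q = m_dot * Cp * (T2 - T1)
Q = 95 * 2.6 * (65 - 54)
Q = 95 * 2.6 * 11
Q = 2717.0 kJ/hr


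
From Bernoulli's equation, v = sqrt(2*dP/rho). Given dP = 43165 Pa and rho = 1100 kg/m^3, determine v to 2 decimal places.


v = sqrt(2*dP/rho)
v = sqrt(2*43165/1100)
v = sqrt(78.481818)
v = 8.86 m/s


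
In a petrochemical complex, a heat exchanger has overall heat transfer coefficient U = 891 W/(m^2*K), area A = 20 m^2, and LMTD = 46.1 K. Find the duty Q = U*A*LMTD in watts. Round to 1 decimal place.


Q = U * A * LMTD
Q = 891 * 20 * 46.1
Q = 821502.0 W


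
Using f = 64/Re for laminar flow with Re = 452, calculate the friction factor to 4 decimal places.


f = 64 / Re
f = 64 / 452
f = 0.1416


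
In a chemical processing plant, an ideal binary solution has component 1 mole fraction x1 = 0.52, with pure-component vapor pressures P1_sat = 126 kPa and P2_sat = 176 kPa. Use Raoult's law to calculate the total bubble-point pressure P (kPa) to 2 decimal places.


P = x1*P1_sat + x2*P2_sat
x2 = 1 - x1 = 1 - 0.52 = 0.48
P = 0.52*126 + 0.48*176
P = 65.52 + 84.48
P = 150.00 kPa


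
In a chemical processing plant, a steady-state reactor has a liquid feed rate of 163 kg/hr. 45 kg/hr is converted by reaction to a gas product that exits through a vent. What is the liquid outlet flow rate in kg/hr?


Steady-state mass balance on the main outlet: F_out = F_in - F_removed
F_out = 163 - 45
F_out = 118 kg/hr


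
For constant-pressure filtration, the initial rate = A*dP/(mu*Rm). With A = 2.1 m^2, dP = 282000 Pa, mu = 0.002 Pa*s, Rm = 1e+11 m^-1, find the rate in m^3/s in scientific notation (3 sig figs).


rate = A * dP / (mu * Rm)
rate = 2.1 * 282000 / (0.002 * 1e+11)
rate = 592200.0 / 2.000e+08
rate = 2.96e-03 m^3/s


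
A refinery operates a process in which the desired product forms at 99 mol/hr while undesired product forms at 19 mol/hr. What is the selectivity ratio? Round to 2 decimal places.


S = desired product rate / undesired product rate
S = 99 / 19
S = 5.21


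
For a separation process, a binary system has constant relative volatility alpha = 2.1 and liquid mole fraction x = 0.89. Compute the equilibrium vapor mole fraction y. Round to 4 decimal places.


y = alpha*x / (1 + (alpha-1)*x)
y = 2.1*0.89 / (1 + (2.1-1)*0.89)
y = 1.869 / (1 + 0.979)
y = 1.869 / 1.979
y = 0.9444


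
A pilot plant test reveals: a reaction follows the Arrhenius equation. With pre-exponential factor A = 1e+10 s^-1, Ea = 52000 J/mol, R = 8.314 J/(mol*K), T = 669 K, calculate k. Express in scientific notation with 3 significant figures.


k = A * exp(-Ea/(R*T))
k = 1e+10 * exp(-52000 / (8.314 * 669))
k = 1e+10 * exp(-9.349044)
k = 8.70e+05


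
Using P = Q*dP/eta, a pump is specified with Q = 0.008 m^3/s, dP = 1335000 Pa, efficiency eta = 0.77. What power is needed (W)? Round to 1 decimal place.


P = Q * dP / eta
P = 0.008 * 1335000 / 0.77
P = 10680.0 / 0.77
P = 13870.1 W


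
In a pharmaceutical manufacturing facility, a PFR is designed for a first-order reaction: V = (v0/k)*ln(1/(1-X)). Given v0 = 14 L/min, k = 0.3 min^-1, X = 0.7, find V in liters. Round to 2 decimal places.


V = (v0/k) * ln(1/(1-X))
V = (14/0.3) * ln(1/(1-0.7))
V = 46.666667 * ln(3.333333)
V = 46.666667 * 1.203973
V = 56.19 L


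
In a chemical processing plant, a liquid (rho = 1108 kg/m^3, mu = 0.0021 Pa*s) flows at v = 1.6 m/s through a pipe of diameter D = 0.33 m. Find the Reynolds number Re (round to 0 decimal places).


Re = rho * v * D / mu
Re = 1108 * 1.6 * 0.33 / 0.0021
Re = 585.024 / 0.0021
Re = 278583


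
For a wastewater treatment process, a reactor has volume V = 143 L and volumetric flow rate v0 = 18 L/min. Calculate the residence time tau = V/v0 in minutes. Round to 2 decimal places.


tau = V / v0
tau = 143 / 18
tau = 7.94 min


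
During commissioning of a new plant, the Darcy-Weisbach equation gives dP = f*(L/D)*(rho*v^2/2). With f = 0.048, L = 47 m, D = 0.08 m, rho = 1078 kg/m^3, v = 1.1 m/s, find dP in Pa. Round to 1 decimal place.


dP = f * (L/D) * (rho*v^2/2)
dP = 0.048 * (47/0.08) * (1078*1.1^2/2)
L/D = 587.5
rho*v^2/2 = 1078*1.21/2 = 652.19
dP = 0.048 * 587.5 * 652.19
dP = 18391.8 Pa


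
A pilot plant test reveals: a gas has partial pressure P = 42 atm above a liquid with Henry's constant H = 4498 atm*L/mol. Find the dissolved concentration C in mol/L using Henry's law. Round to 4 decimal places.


C = P / H
C = 42 / 4498
C = 0.0093 mol/L


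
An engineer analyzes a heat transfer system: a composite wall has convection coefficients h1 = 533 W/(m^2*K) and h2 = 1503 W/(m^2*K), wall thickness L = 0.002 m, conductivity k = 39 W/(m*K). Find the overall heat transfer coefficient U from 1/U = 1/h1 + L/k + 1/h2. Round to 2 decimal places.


1/U = 1/h1 + L/k + 1/h2
1/U = 1/533 + 0.002/39 + 1/1503
1/U = 0.0018761726 + 5.12821e-05 + 0.000665336
1/U = 0.0025927907
U = 385.68 W/(m^2*K)


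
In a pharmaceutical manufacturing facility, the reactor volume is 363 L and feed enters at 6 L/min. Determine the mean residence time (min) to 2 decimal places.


tau = V / v0
tau = 363 / 6
tau = 60.50 min


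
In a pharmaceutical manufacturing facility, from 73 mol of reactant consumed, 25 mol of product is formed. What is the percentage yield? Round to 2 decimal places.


Yield = (moles product / moles consumed) * 100%
Yield = (25 / 73) * 100
Yield = 0.3425 * 100
Yield = 34.25%


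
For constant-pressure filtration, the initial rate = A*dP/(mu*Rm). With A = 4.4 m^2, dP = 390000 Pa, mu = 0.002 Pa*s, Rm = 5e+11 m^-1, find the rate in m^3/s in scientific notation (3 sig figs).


rate = A * dP / (mu * Rm)
rate = 4.4 * 390000 / (0.002 * 5e+11)
rate = 1716000.0 / 1.000e+09
rate = 1.72e-03 m^3/s


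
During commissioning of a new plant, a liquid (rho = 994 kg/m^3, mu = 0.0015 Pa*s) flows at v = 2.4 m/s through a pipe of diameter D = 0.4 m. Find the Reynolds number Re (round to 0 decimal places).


Re = rho * v * D / mu
Re = 994 * 2.4 * 0.4 / 0.0015
Re = 954.24 / 0.0015
Re = 636160


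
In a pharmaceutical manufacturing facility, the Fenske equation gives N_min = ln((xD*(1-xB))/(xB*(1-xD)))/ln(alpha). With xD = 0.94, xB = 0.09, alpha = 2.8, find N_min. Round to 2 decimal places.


N_min = ln((xD*(1-xB))/(xB*(1-xD))) / ln(alpha)
Numerator inside ln: 0.8554 / 0.0054 = 158.407407
ln(158.407407) = 5.06517
ln(alpha) = ln(2.8) = 1.029619
N_min = 5.06517 / 1.029619 = 4.92


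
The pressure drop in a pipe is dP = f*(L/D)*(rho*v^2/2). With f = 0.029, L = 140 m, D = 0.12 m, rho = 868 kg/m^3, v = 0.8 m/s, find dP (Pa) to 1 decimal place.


dP = f * (L/D) * (rho*v^2/2)
dP = 0.029 * (140/0.12) * (868*0.8^2/2)
L/D = 1166.66666667
rho*v^2/2 = 868*0.64/2 = 277.76
dP = 0.029 * 1166.66666667 * 277.76
dP = 9397.5 Pa


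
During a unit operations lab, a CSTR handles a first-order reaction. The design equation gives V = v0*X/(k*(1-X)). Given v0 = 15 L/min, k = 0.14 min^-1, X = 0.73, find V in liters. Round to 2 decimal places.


V = v0 * X / (k * (1 - X))
V = 15 * 0.73 / (0.14 * (1 - 0.73))
V = 10.95 / (0.14 * 0.27)
V = 10.95 / 0.0378
V = 289.68 L


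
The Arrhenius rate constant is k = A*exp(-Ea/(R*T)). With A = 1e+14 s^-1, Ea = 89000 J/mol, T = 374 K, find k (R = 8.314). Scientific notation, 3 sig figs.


k = A * exp(-Ea/(R*T))
k = 1e+14 * exp(-89000 / (8.314 * 374))
k = 1e+14 * exp(-28.622554)
k = 3.71e+01


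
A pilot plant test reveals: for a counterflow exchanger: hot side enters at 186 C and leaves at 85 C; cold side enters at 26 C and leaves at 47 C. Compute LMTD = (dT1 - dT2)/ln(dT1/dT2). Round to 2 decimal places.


dT1 = Th_in - Tc_out = 186 - 47 = 139
dT2 = Th_out - Tc_in = 85 - 26 = 59
LMTD = (dT1 - dT2) / ln(dT1/dT2)
LMTD = (139 - 59) / ln(139/59)
LMTD = 93.36 K


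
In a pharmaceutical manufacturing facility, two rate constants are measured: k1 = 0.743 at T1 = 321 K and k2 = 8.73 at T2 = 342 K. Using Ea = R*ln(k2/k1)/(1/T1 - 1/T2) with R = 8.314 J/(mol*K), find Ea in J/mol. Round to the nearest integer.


Ea = R * ln(k2/k1) / (1/T1 - 1/T2)
ln(k2/k1) = ln(8.73/0.743) = 2.4638246
1/T1 - 1/T2 = 1/321 - 1/342 = 0.000191288189
Ea = 8.314 * 2.4638246 / 0.000191288189
Ea = 107086 J/mol


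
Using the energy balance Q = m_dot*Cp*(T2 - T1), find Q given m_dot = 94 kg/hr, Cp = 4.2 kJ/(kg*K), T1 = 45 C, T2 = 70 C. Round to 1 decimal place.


Q = m_dot * Cp * (T2 - T1)
Q = 94 * 4.2 * (70 - 45)
Q = 94 * 4.2 * 25
Q = 9870.0 kJ/hr


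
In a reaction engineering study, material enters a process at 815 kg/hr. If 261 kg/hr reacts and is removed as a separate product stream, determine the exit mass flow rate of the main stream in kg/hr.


Steady-state mass balance on the main outlet: F_out = F_in - F_removed
F_out = 815 - 261
F_out = 554 kg/hr


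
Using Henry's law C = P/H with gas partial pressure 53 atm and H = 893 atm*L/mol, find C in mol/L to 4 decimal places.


C = P / H
C = 53 / 893
C = 0.0594 mol/L


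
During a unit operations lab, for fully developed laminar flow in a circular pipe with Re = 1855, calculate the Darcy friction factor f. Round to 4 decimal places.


f = 64 / Re
f = 64 / 1855
f = 0.0345


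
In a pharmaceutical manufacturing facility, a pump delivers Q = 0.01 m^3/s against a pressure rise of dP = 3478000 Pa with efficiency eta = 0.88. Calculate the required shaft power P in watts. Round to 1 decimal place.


P = Q * dP / eta
P = 0.01 * 3478000 / 0.88
P = 34780.0 / 0.88
P = 39522.7 W


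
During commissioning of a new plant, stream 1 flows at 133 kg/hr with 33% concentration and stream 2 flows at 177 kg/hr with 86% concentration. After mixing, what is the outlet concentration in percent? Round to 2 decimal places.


Mass balance on solute: F1*x1 + F2*x2 = F3*x3
F3 = F1 + F2 = 133 + 177 = 310 kg/hr
x3 = (F1*x1 + F2*x2)/F3
x3 = (133*0.33 + 177*0.86) / 310
x3 = 63.26%


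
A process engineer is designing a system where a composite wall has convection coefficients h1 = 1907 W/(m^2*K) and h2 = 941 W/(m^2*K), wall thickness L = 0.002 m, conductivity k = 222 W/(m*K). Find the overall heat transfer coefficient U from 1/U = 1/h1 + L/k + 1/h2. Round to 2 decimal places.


1/U = 1/h1 + L/k + 1/h2
1/U = 1/1907 + 0.002/222 + 1/941
1/U = 0.0005243838 + 9.009e-06 + 0.0010626993
1/U = 0.0015960921
U = 626.53 W/(m^2*K)


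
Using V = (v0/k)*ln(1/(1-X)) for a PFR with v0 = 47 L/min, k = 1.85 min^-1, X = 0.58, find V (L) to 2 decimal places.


V = (v0/k) * ln(1/(1-X))
V = (47/1.85) * ln(1/(1-0.58))
V = 25.405405 * ln(2.380952)
V = 25.405405 * 0.8675
V = 22.04 L


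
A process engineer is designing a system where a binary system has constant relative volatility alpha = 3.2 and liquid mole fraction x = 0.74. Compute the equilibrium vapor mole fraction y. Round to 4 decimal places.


y = alpha*x / (1 + (alpha-1)*x)
y = 3.2*0.74 / (1 + (3.2-1)*0.74)
y = 2.368 / (1 + 1.628)
y = 2.368 / 2.628
y = 0.9011


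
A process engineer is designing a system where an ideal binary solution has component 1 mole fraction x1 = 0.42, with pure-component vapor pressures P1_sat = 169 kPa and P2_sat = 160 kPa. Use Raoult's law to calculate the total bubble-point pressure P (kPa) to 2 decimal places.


P = x1*P1_sat + x2*P2_sat
x2 = 1 - x1 = 1 - 0.42 = 0.58
P = 0.42*169 + 0.58*160
P = 70.98 + 92.8
P = 163.78 kPa


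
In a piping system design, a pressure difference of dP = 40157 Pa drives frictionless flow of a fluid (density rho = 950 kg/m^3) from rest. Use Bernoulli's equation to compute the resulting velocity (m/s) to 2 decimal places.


v = sqrt(2*dP/rho)
v = sqrt(2*40157/950)
v = sqrt(84.541053)
v = 9.19 m/s


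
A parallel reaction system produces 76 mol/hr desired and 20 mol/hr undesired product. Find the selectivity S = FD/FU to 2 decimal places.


S = desired product rate / undesired product rate
S = 76 / 20
S = 3.80


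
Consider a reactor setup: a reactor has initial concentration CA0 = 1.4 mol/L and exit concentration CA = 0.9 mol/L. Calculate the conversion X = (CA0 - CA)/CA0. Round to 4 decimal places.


X = (CA0 - CA) / CA0
X = (1.4 - 0.9) / 1.4
X = 0.5 / 1.4
X = 0.3571


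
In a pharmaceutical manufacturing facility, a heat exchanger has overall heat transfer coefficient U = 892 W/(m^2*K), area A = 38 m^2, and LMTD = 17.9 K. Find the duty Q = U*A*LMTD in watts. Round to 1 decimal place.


Q = U * A * LMTD
Q = 892 * 38 * 17.9
Q = 606738.4 W


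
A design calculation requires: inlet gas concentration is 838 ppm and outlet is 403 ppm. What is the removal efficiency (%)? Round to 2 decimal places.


Efficiency = (G_in - G_out) / G_in * 100%
Efficiency = (838 - 403) / 838 * 100
Efficiency = 435 / 838 * 100
Efficiency = 51.91%


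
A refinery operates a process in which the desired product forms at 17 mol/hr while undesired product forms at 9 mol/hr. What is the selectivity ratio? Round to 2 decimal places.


S = desired product rate / undesired product rate
S = 17 / 9
S = 1.89


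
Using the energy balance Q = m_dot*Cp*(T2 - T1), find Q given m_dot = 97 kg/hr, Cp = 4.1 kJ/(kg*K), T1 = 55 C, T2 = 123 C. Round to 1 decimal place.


Q = m_dot * Cp * (T2 - T1)
Q = 97 * 4.1 * (123 - 55)
Q = 97 * 4.1 * 68
Q = 27043.6 kJ/hr


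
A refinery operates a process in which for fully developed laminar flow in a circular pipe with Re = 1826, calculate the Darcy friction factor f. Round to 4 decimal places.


f = 64 / Re
f = 64 / 1826
f = 0.0350


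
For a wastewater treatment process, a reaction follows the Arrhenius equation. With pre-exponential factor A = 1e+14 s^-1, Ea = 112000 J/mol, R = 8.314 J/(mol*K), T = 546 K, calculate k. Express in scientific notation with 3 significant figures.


k = A * exp(-Ea/(R*T))
k = 1e+14 * exp(-112000 / (8.314 * 546))
k = 1e+14 * exp(-24.672625)
k = 1.93e+03


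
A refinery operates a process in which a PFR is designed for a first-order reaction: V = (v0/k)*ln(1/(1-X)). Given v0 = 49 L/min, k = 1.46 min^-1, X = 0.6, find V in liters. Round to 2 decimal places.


V = (v0/k) * ln(1/(1-X))
V = (49/1.46) * ln(1/(1-0.6))
V = 33.561644 * ln(2.5)
V = 33.561644 * 0.916291
V = 30.75 L


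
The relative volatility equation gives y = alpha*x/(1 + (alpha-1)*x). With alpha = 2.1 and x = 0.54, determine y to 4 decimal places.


y = alpha*x / (1 + (alpha-1)*x)
y = 2.1*0.54 / (1 + (2.1-1)*0.54)
y = 1.134 / (1 + 0.594)
y = 1.134 / 1.594
y = 0.7114


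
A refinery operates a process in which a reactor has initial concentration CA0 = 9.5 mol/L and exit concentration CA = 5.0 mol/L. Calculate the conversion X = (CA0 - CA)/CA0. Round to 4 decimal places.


X = (CA0 - CA) / CA0
X = (9.5 - 5.0) / 9.5
X = 4.5 / 9.5
X = 0.4737


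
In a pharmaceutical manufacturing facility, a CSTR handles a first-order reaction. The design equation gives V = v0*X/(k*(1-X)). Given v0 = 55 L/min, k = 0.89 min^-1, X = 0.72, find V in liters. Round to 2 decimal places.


V = v0 * X / (k * (1 - X))
V = 55 * 0.72 / (0.89 * (1 - 0.72))
V = 39.6 / (0.89 * 0.28)
V = 39.6 / 0.2492
V = 158.91 L


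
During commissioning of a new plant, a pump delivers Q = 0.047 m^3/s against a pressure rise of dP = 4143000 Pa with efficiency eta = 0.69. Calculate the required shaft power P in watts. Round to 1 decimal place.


P = Q * dP / eta
P = 0.047 * 4143000 / 0.69
P = 194721.0 / 0.69
P = 282204.3 W


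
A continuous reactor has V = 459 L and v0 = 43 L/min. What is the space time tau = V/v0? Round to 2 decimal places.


tau = V / v0
tau = 459 / 43
tau = 10.67 min


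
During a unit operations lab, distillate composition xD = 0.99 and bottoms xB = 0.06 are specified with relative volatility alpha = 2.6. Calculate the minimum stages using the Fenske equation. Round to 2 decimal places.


N_min = ln((xD*(1-xB))/(xB*(1-xD))) / ln(alpha)
Numerator inside ln: 0.9306 / 0.0006 = 1551.0
ln(1551.0) = 7.346655
ln(alpha) = ln(2.6) = 0.955511
N_min = 7.346655 / 0.955511 = 7.69


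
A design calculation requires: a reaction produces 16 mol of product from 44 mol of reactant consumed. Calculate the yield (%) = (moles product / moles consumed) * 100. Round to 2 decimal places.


Yield = (moles product / moles consumed) * 100%
Yield = (16 / 44) * 100
Yield = 0.3636 * 100
Yield = 36.36%


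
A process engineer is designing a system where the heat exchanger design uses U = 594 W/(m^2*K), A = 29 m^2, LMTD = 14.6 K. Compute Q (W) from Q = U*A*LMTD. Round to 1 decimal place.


Q = U * A * LMTD
Q = 594 * 29 * 14.6
Q = 251499.6 W


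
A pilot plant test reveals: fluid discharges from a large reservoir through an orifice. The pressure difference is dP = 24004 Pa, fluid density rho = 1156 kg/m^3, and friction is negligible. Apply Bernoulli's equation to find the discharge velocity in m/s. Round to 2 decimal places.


v = sqrt(2*dP/rho)
v = sqrt(2*24004/1156)
v = sqrt(41.529412)
v = 6.44 m/s


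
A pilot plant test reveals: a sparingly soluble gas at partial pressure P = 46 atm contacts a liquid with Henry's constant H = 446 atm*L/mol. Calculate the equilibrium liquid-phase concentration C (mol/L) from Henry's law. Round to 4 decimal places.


C = P / H
C = 46 / 446
C = 0.1031 mol/L
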